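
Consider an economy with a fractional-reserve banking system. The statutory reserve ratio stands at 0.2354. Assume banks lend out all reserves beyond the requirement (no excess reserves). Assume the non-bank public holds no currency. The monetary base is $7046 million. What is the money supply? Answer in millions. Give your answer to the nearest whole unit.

$29932 million

With no currency drain or excess reserves, the money multiplier is m = 1/rr = 1/0.2354 ≈ 4.24809.
Money supply M = m × MB = 4.24809 × 7046 ≈ 29932.0421 million.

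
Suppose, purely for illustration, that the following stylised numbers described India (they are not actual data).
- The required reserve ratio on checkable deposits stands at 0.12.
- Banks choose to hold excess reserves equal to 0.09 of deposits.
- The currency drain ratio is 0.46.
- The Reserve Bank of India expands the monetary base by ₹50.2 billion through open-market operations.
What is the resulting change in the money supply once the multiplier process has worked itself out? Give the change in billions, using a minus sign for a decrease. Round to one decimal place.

₹109.4 billion

The money multiplier is m = (1 + c) / (rr + e + c) = (1 + 0.46) / (0.12 + 0.09 + 0.46) ≈ 2.1791.
The purchase adds 50.2 billion of base, so ΔM = m × ΔMB = 2.1791 × (+50.2) ≈ 109.3908 billion.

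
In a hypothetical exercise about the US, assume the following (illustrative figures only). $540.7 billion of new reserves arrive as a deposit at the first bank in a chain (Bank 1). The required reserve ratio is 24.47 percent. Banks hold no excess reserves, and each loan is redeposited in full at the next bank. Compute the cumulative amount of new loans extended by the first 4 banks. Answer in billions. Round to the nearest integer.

$1126 billion

Bank i lends (1 − rr)^i of the original deposit: Bank 1 lends 540.7·0.7553 ≈ 408.3907, Bank 2 lends 540.7·0.7553² ≈ 308.4575, and so on.
Summing a geometric series: total = 540.7·[0.7553·(1 − 0.7553^4) / (1 − 0.7553)] ≈ 1125.7944 billion.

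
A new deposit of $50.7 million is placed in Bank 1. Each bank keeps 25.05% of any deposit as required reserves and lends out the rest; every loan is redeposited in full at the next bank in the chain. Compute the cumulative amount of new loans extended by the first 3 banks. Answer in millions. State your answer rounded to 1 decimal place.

Bank i lends (1 − rr)^i of the original deposit: Bank 1 lends 50.7·0.7495 ≈ 37.9997, Bank 2 lends 50.7·0.7495² ≈ 28.4807, and so on.
Summing a geometric series: total = 50.7·[0.7495·(1 − 0.7495^3) / (1 − 0.7495)] ≈ 87.8267 million.

$87.8 million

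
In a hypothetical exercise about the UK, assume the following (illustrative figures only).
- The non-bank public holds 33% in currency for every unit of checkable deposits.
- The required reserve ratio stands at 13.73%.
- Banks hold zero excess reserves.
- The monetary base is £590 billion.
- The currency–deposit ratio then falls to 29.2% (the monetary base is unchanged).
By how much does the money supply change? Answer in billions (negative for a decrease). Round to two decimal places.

£96.41 billion

Initially m₁ = (1 + 0.33) / (0.1373 + 0.33) ≈ 2.846137, so M₁ = 2.846137 × 590 ≈ 1679.2208 billion.
After the change m₂ = (1 + 0.292) / (0.1373 + 0.292) ≈ 3.009550, so M₂ = 3.009550 × 590 = 1775.6345 billion.
ΔM = M₂ − M₁ = 1775.6345 − 1679.2208 = 96.4137 billion.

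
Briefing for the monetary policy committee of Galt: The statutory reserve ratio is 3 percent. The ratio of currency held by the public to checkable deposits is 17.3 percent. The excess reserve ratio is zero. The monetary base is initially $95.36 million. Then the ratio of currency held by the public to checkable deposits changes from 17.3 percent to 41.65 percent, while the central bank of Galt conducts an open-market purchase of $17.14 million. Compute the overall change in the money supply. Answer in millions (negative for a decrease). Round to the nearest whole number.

-194 million

Before: m₁ = (1 + 0.173) / (0.03 + 0.173) ≈ 5.7783, MB₁ = 95.36, so M₁ = 5.7783 × 95.36 ≈ 551.0187 million.
After: m₂ = (1 + 0.4165) / (0.03 + 0.4165) ≈ 3.1725, MB₂ = 95.36 + 17.14 = 112.5, so M₂ = 3.1725 × 112.5 ≈ 356.9062 million.
ΔM = M₂ − M₁ = 356.9062 − 551.0187 = -194.1125 million.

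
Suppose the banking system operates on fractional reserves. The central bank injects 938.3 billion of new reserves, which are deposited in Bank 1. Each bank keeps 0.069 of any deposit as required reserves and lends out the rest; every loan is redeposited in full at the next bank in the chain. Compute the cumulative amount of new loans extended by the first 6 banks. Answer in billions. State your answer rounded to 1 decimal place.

Bank i lends (1 − rr)^i of the original deposit: Bank 1 lends 938.3·0.9310 = 873.5573, Bank 2 lends 938.3·0.9310² ≈ 813.2818, and so on.
Summing a geometric series: total = 938.3·[0.9310·(1 − 0.9310^6) / (1 − 0.9310)] ≈ 4416.2050 billion.

4416.2 billion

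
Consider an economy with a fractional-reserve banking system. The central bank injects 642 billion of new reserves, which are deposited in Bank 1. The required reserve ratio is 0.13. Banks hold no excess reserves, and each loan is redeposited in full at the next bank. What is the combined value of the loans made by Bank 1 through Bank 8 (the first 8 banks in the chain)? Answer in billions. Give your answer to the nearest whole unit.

Bank i lends (1 − rr)^i of the original deposit: Bank 1 lends 642·0.8700 = 558.5400, Bank 2 lends 642·0.8700² = 485.9298, and so on.
Summing a geometric series: total = 642·[0.8700·(1 − 0.8700^8) / (1 − 0.8700)] ≈ 2886.3127 billion.

2886 billion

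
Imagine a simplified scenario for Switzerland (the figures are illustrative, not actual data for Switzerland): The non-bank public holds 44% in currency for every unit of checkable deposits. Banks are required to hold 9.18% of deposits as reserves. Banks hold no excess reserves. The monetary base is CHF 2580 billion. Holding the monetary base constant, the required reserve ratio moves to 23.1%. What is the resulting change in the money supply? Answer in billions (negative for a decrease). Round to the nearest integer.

-1449 billion

Initially m₁ = (1 + 0.44) / (0.0918 + 0.44) ≈ 2.70778, so M₁ = 2.70778 × 2580 = 6986.0724 billion.
After the change m₂ = (1 + 0.44) / (0.231 + 0.44) ≈ 2.14605, so M₂ = 2.14605 × 2580 = 5536.809 billion.
ΔM = M₂ − M₁ = 5536.809 − 6986.0724 = -1449.2634 billion.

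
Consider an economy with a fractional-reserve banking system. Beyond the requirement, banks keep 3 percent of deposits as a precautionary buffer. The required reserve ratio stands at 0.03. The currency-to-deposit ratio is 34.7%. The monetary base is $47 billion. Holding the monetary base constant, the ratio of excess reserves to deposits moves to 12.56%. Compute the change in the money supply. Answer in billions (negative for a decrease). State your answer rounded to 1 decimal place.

Initially m₁ = (1 + 0.347) / (0.03 + 0.03 + 0.347) ≈ 3.3096, so M₁ = 3.3096 × 47 = 155.5512 billion.
After the change m₂ = (1 + 0.347) / (0.03 + 0.1256 + 0.347) ≈ 2.6801, so M₂ = 2.6801 × 47 = 125.9647 billion.
ΔM = M₂ − M₁ = 125.9647 − 155.5512 = -29.5865 billion.

-29.6 billion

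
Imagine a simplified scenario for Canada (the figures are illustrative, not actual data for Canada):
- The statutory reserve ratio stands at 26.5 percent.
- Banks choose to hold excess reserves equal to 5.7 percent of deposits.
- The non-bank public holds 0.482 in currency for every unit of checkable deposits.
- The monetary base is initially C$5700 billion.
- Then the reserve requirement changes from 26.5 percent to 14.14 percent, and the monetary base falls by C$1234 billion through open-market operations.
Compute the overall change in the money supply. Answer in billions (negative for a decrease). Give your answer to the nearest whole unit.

-779 billion

Before: m₁ = (1 + 0.482) / (0.265 + 0.057 + 0.482) ≈ 1.84328, MB₁ = 5700, so M₁ = 1.84328 × 5700 = 10506.696 billion.
After: m₂ = (1 + 0.482) / (0.1414 + 0.057 + 0.482) ≈ 2.17813, MB₂ = 5700 − 1234 = 4466, so M₂ = 2.17813 × 4466 ≈ 9727.5286 billion.
ΔM = M₂ − M₁ = 9727.5286 − 10506.696 = -779.1674 billion.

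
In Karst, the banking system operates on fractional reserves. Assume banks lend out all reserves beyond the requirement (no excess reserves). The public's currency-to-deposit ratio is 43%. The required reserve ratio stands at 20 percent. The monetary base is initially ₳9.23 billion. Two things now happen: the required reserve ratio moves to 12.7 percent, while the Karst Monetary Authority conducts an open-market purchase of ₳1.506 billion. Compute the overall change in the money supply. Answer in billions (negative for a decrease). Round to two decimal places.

Before: m₁ = (1 + 0.43) / (0.2 + 0.43) ≈ 2.26984, MB₁ = 9.23, so M₁ = 2.26984 × 9.23 ≈ 20.9506 billion.
After: m₂ = (1 + 0.43) / (0.127 + 0.43) ≈ 2.56732, MB₂ = 9.23 + 1.506 = 10.736, so M₂ = 2.56732 × 10.736 ≈ 27.5627 billion.
ΔM = M₂ − M₁ = 27.5627 − 20.9506 = 6.6121 billion.

₳6.61 billion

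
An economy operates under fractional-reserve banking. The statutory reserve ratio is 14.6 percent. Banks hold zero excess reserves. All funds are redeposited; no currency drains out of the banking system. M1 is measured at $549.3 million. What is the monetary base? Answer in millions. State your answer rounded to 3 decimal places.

With no currency drain and no excess reserves, the money multiplier is m = 1/rr = 1/0.146 ≈ 6.8493151.
The monetary base is MB = M / m = 549.3 / 6.8493151 ≈ 80.1978 million.

$80.198 million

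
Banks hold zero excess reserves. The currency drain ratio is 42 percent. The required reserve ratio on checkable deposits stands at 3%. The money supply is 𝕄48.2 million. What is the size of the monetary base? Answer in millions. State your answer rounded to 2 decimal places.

The money multiplier is m = (1 + c) / (rr + c) = (1 + 0.42) / (0.03 + 0.42) ≈ 3.15556.
MB = M / m = 48.2 / 3.15556 ≈ 15.2746 million.

𝕄15.27 million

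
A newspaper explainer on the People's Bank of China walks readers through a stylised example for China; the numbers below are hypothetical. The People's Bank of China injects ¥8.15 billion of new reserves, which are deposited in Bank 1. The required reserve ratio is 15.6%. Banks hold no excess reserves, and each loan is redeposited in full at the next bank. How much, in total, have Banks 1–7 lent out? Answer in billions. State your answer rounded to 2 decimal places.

Bank i lends (1 − rr)^i of the original deposit: Bank 1 lends 8.15·0.8440 = 6.8786, Bank 2 lends 8.15·0.8440² ≈ 5.8055, and so on.
Summing a geometric series: total = 8.15·[0.8440·(1 − 0.8440^7) / (1 − 0.8440)] ≈ 30.6420 billion.

¥30.64 billion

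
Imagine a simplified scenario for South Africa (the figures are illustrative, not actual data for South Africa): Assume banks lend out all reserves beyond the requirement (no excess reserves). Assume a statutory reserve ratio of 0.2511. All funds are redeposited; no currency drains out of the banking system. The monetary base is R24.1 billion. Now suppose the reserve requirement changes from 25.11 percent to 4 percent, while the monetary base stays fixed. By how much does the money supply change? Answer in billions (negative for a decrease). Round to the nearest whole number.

Initially m₁ = 1 / (0.2511) ≈ 3.9825, so M₁ = 3.9825 × 24.1 ≈ 95.9783 billion.
After the change m₂ = 1 / (0.04) = 25, so M₂ = 25 × 24.1 = 602.5 billion.
ΔM = M₂ − M₁ = 602.5 − 95.9783 = 506.5217 billion.

R507 billion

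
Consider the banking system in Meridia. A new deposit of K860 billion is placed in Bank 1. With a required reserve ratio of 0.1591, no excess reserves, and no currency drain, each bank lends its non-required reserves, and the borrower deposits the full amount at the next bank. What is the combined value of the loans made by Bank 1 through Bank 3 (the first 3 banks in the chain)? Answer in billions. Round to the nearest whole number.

Bank i lends (1 − rr)^i of the original deposit: Bank 1 lends 860·0.8409 = 723.1740, Bank 2 lends 860·0.8409² ≈ 608.1170, and so on.
Summing a geometric series: total = 860·[0.8409·(1 − 0.8409^3) / (1 − 0.8409)] ≈ 1842.6566 billion.

K1843 billion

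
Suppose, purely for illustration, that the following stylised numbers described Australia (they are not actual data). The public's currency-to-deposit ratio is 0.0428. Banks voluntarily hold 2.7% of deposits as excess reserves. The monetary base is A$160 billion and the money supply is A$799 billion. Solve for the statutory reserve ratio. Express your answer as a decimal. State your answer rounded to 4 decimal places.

Using m = M/MB = 799/160 = 4.993750. Since m = (1 + c)/(c + rr + e), the denominator satisfies c + rr + e = (1 + c)/m = (1 + 0.0428) / 4.993750 ≈ 0.208821.
With c = 0.0428 and e = 0.027, the statutory reserve ratio is 0.208821 − 0.0428 − 0.027 = 0.139021.

0.1390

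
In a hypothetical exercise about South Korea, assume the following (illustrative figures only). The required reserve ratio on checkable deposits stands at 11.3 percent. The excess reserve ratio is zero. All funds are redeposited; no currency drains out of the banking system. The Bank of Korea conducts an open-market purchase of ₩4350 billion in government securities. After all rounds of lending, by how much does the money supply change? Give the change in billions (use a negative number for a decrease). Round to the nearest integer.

₩38496 billion

The simple money multiplier is m = 1/rr = 1/0.113 ≈ 8.84956.
An open-market purchase increases the monetary base by 4350 billion, so ΔM = m × ΔMB = 8.84956 × 4350 = 38495.586 billion.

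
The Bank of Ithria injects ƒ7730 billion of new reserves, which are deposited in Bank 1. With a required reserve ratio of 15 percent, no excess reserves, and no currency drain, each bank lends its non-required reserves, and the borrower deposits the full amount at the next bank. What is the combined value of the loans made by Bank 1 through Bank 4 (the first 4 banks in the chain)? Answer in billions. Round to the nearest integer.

ƒ20938 billion

Bank i lends (1 − rr)^i of the original deposit: Bank 1 lends 7730·0.8500 = 6570.5000, Bank 2 lends 7730·0.8500² = 5584.9250, and so on.
Summing a geometric series: total = 7730·[0.8500·(1 − 0.8500^4) / (1 − 0.8500)] ≈ 20937.7196 billion.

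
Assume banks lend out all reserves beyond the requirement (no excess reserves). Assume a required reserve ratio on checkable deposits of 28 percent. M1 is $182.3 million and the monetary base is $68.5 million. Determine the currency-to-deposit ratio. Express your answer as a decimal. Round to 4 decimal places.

Using m = M/MB = 182.3/68.5 ≈ 2.661314. From m = (1 + c)/(c + rr + e), rearranging gives 1 + c = m·(c + rr + e), so c·(1 − m) = m·(rr + e) − 1.
Hence c = [m·(rr + e) − 1]/(1 − m) = [2.661314 × (0.28 + 0) − 1] / (1 − 2.661314) ≈ 0.153392.

0.1534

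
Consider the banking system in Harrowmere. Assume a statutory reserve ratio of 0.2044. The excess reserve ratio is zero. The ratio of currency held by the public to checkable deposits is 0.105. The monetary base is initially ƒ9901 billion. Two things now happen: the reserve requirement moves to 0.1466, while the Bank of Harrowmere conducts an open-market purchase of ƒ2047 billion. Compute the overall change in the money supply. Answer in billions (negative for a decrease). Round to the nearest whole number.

ƒ17114 billion

Before: m₁ = (1 + 0.105) / (0.2044 + 0.105) ≈ 3.571429, MB₁ = 9901, so M₁ = 3.571429 × 9901 ≈ 35360.7185 billion.
After: m₂ = (1 + 0.105) / (0.1466 + 0.105) ≈ 4.391892, MB₂ = 9901 + 2047 = 11948, so M₂ = 4.391892 × 11948 ≈ 52474.3256 billion.
ΔM = M₂ − M₁ = 52474.3256 − 35360.7185 = 17113.6071 billion.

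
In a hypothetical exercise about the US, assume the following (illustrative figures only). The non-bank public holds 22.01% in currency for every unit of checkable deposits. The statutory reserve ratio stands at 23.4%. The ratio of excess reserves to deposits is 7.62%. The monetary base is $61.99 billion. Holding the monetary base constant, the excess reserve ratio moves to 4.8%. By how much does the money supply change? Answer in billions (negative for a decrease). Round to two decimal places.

Initially m₁ = (1 + 0.2201) / (0.234 + 0.0762 + 0.2201) ≈ 2.30077, so M₁ = 2.30077 × 61.99 ≈ 142.6247 billion.
After the change m₂ = (1 + 0.2201) / (0.234 + 0.048 + 0.2201) ≈ 2.42999, so M₂ = 2.42999 × 61.99 ≈ 150.6351 billion.
ΔM = M₂ − M₁ = 150.6351 − 142.6247 = 8.0104 billion.

$8.01 billion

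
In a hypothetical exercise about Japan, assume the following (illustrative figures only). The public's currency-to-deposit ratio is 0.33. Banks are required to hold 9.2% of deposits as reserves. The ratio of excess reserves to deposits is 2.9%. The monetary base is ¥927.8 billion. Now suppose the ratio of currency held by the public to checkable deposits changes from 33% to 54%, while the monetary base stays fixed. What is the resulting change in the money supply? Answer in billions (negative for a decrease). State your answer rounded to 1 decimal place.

-574.5 billion

Initially m₁ = (1 + 0.33) / (0.092 + 0.029 + 0.33) ≈ 2.94900, so M₁ = 2.94900 × 927.8 = 2736.0822 billion.
After the change m₂ = (1 + 0.54) / (0.092 + 0.029 + 0.54) ≈ 2.32980, so M₂ = 2.32980 × 927.8 ≈ 2161.5884 billion.
ΔM = M₂ − M₁ = 2161.5884 − 2736.0822 = -574.4938 billion.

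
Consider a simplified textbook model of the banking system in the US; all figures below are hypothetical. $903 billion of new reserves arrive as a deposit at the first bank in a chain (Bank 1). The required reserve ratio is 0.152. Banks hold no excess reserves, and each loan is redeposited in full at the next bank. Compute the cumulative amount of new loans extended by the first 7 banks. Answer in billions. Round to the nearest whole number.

$3449 billion

Bank i lends (1 − rr)^i of the original deposit: Bank 1 lends 903·0.8480 = 765.7440, Bank 2 lends 903·0.8480² ≈ 649.3509, and so on.
Summing a geometric series: total = 903·[0.8480·(1 − 0.8480^7) / (1 − 0.8480)] ≈ 3449.2026 billion.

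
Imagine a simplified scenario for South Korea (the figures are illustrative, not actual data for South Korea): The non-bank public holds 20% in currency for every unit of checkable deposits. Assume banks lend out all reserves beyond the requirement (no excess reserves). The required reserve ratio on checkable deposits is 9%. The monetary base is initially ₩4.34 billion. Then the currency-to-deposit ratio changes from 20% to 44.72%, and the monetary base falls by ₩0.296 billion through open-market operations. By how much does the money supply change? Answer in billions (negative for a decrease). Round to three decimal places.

Before: m₁ = (1 + 0.2) / (0.09 + 0.2) ≈ 4.13793, MB₁ = 4.34, so M₁ = 4.13793 × 4.34 ≈ 17.9586 billion.
After: m₂ = (1 + 0.4472) / (0.09 + 0.4472) ≈ 2.69397, MB₂ = 4.34 − 0.296 = 4.044, so M₂ = 2.69397 × 4.044 ≈ 10.8944 billion.
ΔM = M₂ − M₁ = 10.8944 − 17.9586 = -7.0642 billion.

-7.064 billion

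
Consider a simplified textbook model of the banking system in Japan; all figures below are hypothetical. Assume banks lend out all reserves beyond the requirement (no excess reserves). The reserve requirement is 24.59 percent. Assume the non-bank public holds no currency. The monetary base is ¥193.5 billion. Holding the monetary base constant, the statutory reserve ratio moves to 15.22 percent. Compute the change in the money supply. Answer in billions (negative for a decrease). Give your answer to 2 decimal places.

¥484.45 billion

Initially m₁ = 1 / (0.2459) ≈ 4.066694, so M₁ = 4.066694 × 193.5 ≈ 786.9053 billion.
After the change m₂ = 1 / (0.1522) ≈ 6.570302, so M₂ = 6.570302 × 193.5 ≈ 1271.3534 billion.
ΔM = M₂ − M₁ = 1271.3534 − 786.9053 = 484.4481 billion.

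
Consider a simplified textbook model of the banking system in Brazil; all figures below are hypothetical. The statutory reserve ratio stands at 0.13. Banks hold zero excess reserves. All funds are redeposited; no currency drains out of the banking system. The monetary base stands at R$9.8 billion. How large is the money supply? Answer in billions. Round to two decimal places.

R$75.38 billion

With no currency drain or excess reserves, the money multiplier is m = 1/rr = 1/0.13 ≈ 7.6923.
Money supply M = m × MB = 7.6923 × 9.8 ≈ 75.3845 billion.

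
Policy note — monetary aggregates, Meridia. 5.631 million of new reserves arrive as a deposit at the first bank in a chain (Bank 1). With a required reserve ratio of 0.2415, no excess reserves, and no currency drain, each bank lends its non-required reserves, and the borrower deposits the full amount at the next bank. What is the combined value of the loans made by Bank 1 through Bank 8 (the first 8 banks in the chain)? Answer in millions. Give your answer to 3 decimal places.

Bank i lends (1 − rr)^i of the original deposit: Bank 1 lends 5.631·0.7585 ≈ 4.2711, Bank 2 lends 5.631·0.7585² ≈ 3.2396, and so on.
Summing a geometric series: total = 5.631·[0.7585·(1 − 0.7585^8) / (1 − 0.7585)] ≈ 15.7481 million.

15.748 million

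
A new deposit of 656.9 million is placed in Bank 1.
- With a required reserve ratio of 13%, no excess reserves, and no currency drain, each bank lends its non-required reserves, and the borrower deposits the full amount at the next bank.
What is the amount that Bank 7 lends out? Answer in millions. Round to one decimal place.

247.8 million

Each bank lends a fraction (1 − rr) = 0.8700 of the deposit it receives, so Bank 7 receives 656.9·0.8700^6 and lends 656.9·0.8700^7 ≈ 247.8187 million.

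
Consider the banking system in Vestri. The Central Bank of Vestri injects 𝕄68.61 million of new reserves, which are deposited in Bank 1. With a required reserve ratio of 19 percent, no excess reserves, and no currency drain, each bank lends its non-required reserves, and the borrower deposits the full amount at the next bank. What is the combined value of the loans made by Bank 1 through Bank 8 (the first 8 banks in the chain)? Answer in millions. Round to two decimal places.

𝕄238.30 million

Bank i lends (1 − rr)^i of the original deposit: Bank 1 lends 68.61·0.8100 = 55.5741, Bank 2 lends 68.61·0.8100² ≈ 45.0150, and so on.
Summing a geometric series: total = 68.61·[0.8100·(1 − 0.8100^8) / (1 − 0.8100)] ≈ 238.2953 million.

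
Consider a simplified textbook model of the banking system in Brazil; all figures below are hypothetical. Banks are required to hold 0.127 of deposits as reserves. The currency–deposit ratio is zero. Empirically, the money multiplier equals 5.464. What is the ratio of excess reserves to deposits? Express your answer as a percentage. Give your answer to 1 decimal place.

5.6%

Using m = 5.464. Since m = (1 + c)/(c + rr + e), the denominator satisfies c + rr + e = (1 + c)/m = (1 + 0) / 5.464 ≈ 0.183016.
With c = 0 and rr = 0.127, the ratio of excess reserves to deposits is 0.183016 − 0 − 0.127 = 0.056016.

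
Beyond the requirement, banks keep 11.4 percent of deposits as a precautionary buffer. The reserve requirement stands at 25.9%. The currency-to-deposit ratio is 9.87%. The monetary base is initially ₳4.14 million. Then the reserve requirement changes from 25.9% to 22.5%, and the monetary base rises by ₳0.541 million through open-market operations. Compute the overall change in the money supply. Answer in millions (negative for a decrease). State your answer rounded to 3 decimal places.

₳2.107 million

Before: m₁ = (1 + 0.0987) / (0.259 + 0.114 + 0.0987) ≈ 2.32923, MB₁ = 4.14, so M₁ = 2.32923 × 4.14 ≈ 9.643 million.
After: m₂ = (1 + 0.0987) / (0.225 + 0.114 + 0.0987) ≈ 2.51017, MB₂ = 4.14 + 0.541 = 4.681, so M₂ = 2.51017 × 4.681 ≈ 11.7501 million.
ΔM = M₂ − M₁ = 11.7501 − 9.643 = 2.1071 million.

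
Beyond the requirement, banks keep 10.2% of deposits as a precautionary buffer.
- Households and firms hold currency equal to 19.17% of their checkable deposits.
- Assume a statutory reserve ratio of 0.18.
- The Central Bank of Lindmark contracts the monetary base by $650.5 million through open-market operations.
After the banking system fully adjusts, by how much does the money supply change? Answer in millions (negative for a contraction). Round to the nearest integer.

-1636 million

The money multiplier is m = (1 + c) / (rr + e + c) = (1 + 0.1917) / (0.18 + 0.102 + 0.1917) ≈ 2.5157.
The sale removes 650.5 million of base, so ΔM = m × ΔMB = 2.5157 × (−650.5) ≈ -1636.4628 million.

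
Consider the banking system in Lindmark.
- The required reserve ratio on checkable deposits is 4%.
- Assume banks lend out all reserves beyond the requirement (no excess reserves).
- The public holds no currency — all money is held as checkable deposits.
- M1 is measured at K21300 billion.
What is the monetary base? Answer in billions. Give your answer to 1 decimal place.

K852.0 billion

With no currency drain and no excess reserves, the money multiplier is m = 1/rr = 1/0.04 = 25.
The monetary base is MB = M / m = 21300 / 25 = 852 billion.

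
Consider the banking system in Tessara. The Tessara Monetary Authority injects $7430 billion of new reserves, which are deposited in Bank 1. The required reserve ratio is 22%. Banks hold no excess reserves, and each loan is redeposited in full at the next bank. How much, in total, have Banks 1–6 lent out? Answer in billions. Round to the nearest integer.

$20410 billion

Bank i lends (1 − rr)^i of the original deposit: Bank 1 lends 7430·0.7800 = 5795.4000, Bank 2 lends 7430·0.7800² = 4520.4120, and so on.
Summing a geometric series: total = 7430·[0.7800·(1 − 0.7800^6) / (1 − 0.7800)] ≈ 20410.3556 billion.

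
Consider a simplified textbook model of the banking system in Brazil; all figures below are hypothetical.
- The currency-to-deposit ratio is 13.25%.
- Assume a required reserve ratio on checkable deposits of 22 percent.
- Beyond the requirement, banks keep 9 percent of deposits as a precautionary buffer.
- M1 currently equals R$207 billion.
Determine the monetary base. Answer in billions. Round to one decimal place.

The money multiplier is m = (1 + c) / (rr + e + c) = (1 + 0.1325) / (0.22 + 0.09 + 0.1325) ≈ 2.55932.
MB = M / m = 207 / 2.55932 ≈ 80.8809 billion.

R$80.9 billion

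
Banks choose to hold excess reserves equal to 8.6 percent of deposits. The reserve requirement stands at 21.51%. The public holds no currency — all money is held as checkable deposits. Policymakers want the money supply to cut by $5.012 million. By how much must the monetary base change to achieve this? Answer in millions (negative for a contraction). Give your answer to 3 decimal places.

-1.509 million

The money multiplier is m = 1 / (rr + e) = 1 / (0.2151 + 0.086) ≈ 3.32116.
ΔMB = ΔM / m = (−5.012) / 3.32116 ≈ -1.5091 million.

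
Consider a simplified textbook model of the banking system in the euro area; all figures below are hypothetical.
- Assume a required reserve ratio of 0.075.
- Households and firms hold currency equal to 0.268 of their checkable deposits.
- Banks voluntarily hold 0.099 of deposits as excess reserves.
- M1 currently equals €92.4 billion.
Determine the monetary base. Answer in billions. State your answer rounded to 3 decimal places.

The money multiplier is m = (1 + c) / (rr + e + c) = (1 + 0.268) / (0.075 + 0.099 + 0.268) ≈ 2.868778.
MB = M / m = 92.4 / 2.868778 ≈ 32.2088 billion.

€32.209 billion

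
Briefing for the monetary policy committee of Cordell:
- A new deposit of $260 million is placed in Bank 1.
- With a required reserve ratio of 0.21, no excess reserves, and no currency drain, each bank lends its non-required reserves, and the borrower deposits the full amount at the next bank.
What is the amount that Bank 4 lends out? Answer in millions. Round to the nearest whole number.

Each bank lends a fraction (1 − rr) = 0.7900 of the deposit it receives, so Bank 4 receives 260·0.7900^3 and lends 260·0.7900^4 ≈ 101.2702 million.

$101 million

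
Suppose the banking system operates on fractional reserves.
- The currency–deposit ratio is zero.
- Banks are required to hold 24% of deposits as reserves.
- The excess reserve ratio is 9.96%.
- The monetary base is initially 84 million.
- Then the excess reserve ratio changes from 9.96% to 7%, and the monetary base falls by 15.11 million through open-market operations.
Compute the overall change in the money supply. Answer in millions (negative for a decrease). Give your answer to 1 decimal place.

Before: m₁ = 1 / (0.24 + 0.0996) ≈ 2.9446, MB₁ = 84, so M₁ = 2.9446 × 84 = 247.3464 million.
After: m₂ = 1 / (0.24 + 0.07) ≈ 3.2258, MB₂ = 84 − 15.11 = 68.89, so M₂ = 3.2258 × 68.89 ≈ 222.2254 million.
ΔM = M₂ − M₁ = 222.2254 − 247.3464 = -25.121 million.

-25.1 million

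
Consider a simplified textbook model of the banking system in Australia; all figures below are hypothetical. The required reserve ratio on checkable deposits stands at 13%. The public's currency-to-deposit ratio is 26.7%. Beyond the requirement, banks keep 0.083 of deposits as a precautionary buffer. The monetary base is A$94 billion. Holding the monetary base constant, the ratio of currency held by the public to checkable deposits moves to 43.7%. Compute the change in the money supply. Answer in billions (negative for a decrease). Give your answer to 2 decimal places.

-40.31 billion

Initially m₁ = (1 + 0.267) / (0.13 + 0.083 + 0.267) ≈ 2.63958, so M₁ = 2.63958 × 94 ≈ 248.1205 billion.
After the change m₂ = (1 + 0.437) / (0.13 + 0.083 + 0.437) ≈ 2.21077, so M₂ = 2.21077 × 94 ≈ 207.8124 billion.
ΔM = M₂ − M₁ = 207.8124 − 248.1205 = -40.3081 billion.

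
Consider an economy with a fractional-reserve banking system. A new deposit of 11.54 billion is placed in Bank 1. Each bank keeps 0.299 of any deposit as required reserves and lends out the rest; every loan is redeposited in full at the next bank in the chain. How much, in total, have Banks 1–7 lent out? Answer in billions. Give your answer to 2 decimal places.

24.80 billion

Bank i lends (1 − rr)^i of the original deposit: Bank 1 lends 11.54·0.7010 ≈ 8.0895, Bank 2 lends 11.54·0.7010² ≈ 5.6708, and so on.
Summing a geometric series: total = 11.54·[0.7010·(1 − 0.7010^7) / (1 − 0.7010)] ≈ 24.8048 billion.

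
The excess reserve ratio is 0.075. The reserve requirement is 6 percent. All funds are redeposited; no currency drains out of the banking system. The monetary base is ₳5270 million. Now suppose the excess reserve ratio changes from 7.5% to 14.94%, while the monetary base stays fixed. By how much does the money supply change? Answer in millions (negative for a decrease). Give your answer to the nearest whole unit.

Initially m₁ = 1 / (0.06 + 0.075) ≈ 7.40741, so M₁ = 7.40741 × 5270 = 39037.0507 million.
After the change m₂ = 1 / (0.06 + 0.1494) ≈ 4.77555, so M₂ = 4.77555 × 5270 = 25167.1485 million.
ΔM = M₂ − M₁ = 25167.1485 − 39037.0507 = -13869.9022 million.

-13870 million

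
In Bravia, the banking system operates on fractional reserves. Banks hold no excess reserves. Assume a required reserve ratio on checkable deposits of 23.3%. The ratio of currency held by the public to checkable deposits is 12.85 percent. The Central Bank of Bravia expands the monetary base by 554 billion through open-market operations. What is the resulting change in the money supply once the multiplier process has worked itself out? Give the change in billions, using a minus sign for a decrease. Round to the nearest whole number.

1729 billion

The money multiplier is m = (1 + c) / (rr + c) = (1 + 0.1285) / (0.233 + 0.1285) ≈ 3.1217.
The purchase adds 554 billion of base, so ΔM = m × ΔMB = 3.1217 × (+554) = 1729.4218 billion.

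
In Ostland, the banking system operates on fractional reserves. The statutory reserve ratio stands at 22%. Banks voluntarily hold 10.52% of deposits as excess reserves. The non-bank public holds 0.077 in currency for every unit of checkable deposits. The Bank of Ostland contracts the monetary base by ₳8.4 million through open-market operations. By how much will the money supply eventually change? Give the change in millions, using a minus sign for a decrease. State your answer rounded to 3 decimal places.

-22.493 million

The money multiplier is m = (1 + c) / (rr + e + c) = (1 + 0.077) / (0.22 + 0.1052 + 0.077) ≈ 2.67777.
The sale removes 8.4 million of base, so ΔM = m × ΔMB = 2.67777 × (−8.4) ≈ -22.4933 million.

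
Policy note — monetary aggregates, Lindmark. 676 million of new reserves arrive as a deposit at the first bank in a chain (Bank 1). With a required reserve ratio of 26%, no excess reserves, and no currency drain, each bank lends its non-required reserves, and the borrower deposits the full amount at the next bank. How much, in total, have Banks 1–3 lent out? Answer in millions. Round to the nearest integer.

Bank i lends (1 − rr)^i of the original deposit: Bank 1 lends 676·0.7400 = 500.2400, Bank 2 lends 676·0.7400² = 370.1776, and so on.
Summing a geometric series: total = 676·[0.7400·(1 − 0.7400^3) / (1 − 0.7400)] ≈ 1144.3490 million.

1144 million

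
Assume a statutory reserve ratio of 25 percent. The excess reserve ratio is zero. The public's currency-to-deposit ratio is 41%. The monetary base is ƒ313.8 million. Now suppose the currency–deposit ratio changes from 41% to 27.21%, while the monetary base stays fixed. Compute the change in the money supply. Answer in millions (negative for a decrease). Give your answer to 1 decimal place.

ƒ94.2 million

Initially m₁ = (1 + 0.41) / (0.25 + 0.41) ≈ 2.13636, so M₁ = 2.13636 × 313.8 ≈ 670.3898 million.
After the change m₂ = (1 + 0.2721) / (0.25 + 0.2721) ≈ 2.43651, so M₂ = 2.43651 × 313.8 ≈ 764.5768 million.
ΔM = M₂ − M₁ = 764.5768 − 670.3898 = 94.187 million.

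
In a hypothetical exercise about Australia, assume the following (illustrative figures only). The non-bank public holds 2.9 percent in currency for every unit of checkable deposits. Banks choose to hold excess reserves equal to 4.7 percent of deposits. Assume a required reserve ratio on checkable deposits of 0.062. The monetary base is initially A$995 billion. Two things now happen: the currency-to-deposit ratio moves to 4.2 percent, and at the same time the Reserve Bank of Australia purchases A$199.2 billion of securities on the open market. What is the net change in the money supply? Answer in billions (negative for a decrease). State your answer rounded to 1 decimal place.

Before: m₁ = (1 + 0.029) / (0.062 + 0.047 + 0.029) ≈ 7.456522, MB₁ = 995, so M₁ = 7.456522 × 995 ≈ 7419.2394 billion.
After: m₂ = (1 + 0.042) / (0.062 + 0.047 + 0.042) ≈ 6.900662, MB₂ = 995 + 199.2 = 1194.2, so M₂ = 6.900662 × 1194.2 ≈ 8240.7706 billion.
ΔM = M₂ − M₁ = 8240.7706 − 7419.2394 = 821.5312 billion.

A$821.5 billion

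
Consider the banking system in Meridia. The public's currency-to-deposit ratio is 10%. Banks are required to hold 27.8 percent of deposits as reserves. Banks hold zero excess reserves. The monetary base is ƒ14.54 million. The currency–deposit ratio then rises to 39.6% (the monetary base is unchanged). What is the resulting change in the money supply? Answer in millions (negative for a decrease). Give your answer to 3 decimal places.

-12.197 million

Initially m₁ = (1 + 0.1) / (0.278 + 0.1) ≈ 2.910053, so M₁ = 2.910053 × 14.54 ≈ 42.3122 million.
After the change m₂ = (1 + 0.396) / (0.278 + 0.396) ≈ 2.071217, so M₂ = 2.071217 × 14.54 ≈ 30.1155 million.
ΔM = M₂ − M₁ = 30.1155 − 42.3122 = -12.1967 million.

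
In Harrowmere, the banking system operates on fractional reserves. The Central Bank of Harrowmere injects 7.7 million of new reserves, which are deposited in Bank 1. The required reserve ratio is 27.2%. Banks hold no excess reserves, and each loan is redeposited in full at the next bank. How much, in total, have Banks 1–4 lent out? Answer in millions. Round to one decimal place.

Bank i lends (1 − rr)^i of the original deposit: Bank 1 lends 7.7·0.7280 = 5.6056, Bank 2 lends 7.7·0.7280² ≈ 4.0809, and so on.
Summing a geometric series: total = 7.7·[0.7280·(1 − 0.7280^4) / (1 − 0.7280)] ≈ 14.8202 million.

14.8 million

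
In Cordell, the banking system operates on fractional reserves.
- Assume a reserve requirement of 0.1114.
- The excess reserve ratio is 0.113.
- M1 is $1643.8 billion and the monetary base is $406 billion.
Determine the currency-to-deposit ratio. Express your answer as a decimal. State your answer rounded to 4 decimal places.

0.0300

Using m = M/MB = 1643.8/406 ≈ 4.048768. From m = (1 + c)/(c + rr + e), rearranging gives 1 + c = m·(c + rr + e), so c·(1 − m) = m·(rr + e) − 1.
Hence c = [m·(rr + e) − 1]/(1 − m) = [4.048768 × (0.1114 + 0.113) − 1] / (1 − 4.048768) ≈ 0.029998.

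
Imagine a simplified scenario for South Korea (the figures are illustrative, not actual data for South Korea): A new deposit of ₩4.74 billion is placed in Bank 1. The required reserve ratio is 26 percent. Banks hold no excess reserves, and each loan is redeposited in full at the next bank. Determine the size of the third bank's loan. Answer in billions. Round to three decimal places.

Each bank lends a fraction (1 − rr) = 0.7400 of the deposit it receives, so Bank 3 receives 4.74·0.7400^2 and lends 4.74·0.7400^3 ≈ 1.9208 billion.

₩1.921 billion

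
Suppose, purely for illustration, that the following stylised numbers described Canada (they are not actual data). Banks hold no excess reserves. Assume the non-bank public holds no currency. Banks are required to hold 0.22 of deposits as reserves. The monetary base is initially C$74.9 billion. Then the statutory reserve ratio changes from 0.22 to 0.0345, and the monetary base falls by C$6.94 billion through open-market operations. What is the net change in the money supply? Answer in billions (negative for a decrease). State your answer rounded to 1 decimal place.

C$1629.4 billion

Before: m₁ = 1 / (0.22) ≈ 4.5455, MB₁ = 74.9, so M₁ = 4.5455 × 74.9 ≈ 340.4579 billion.
After: m₂ = 1 / (0.0345) ≈ 28.9855, MB₂ = 74.9 − 6.94 = 67.96, so M₂ = 28.9855 × 67.96 ≈ 1969.8546 billion.
ΔM = M₂ − M₁ = 1969.8546 − 340.4579 = 1629.3967 billion.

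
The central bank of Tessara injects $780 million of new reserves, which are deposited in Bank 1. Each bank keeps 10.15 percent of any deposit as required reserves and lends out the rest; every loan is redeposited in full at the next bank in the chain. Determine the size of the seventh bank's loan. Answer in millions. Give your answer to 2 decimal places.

Each bank lends a fraction (1 − rr) = 0.8985 of the deposit it receives, so Bank 7 receives 780·0.8985^6 and lends 780·0.8985^7 ≈ 368.7408 million.

$368.74 million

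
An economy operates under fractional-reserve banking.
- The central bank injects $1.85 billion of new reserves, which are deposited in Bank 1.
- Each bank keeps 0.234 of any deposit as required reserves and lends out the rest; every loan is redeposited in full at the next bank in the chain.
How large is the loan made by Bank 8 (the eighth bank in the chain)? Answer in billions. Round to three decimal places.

Each bank lends a fraction (1 − rr) = 0.7660 of the deposit it receives, so Bank 8 receives 1.85·0.7660^7 and lends 1.85·0.7660^8 ≈ 0.2193 billion.

$0.219 billion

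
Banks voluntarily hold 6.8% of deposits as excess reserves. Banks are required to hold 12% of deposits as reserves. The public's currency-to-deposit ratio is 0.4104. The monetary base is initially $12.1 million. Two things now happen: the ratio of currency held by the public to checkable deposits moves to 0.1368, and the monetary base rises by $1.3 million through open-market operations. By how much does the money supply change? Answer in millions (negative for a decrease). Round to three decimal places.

$18.381 million

Before: m₁ = (1 + 0.4104) / (0.12 + 0.068 + 0.4104) ≈ 2.356952, MB₁ = 12.1, so M₁ = 2.356952 × 12.1 ≈ 28.5191 million.
After: m₂ = (1 + 0.1368) / (0.12 + 0.068 + 0.1368) = 3.5, MB₂ = 12.1 + 1.3 = 13.4, so M₂ = 3.5 × 13.4 = 46.9 million.
ΔM = M₂ − M₁ = 46.9 − 28.5191 = 18.3809 million.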